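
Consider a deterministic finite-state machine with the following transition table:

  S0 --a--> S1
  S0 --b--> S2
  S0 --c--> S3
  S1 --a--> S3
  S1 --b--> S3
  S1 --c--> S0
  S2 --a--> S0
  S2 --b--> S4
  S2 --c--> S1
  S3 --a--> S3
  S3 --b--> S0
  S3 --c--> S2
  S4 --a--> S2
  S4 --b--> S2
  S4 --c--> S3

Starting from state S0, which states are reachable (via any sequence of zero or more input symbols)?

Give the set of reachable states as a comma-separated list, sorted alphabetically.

Answer: S0, S1, S2, S3, S4

Derivation:
BFS from S0:
  visit S0: S0--a-->S1 (new), S0--b-->S2 (new), S0--c-->S3 (new)
  visit S1: S1--a-->S3 (seen), S1--b-->S3 (seen), S1--c-->S0 (seen)
  visit S2: S2--a-->S0 (seen), S2--b-->S4 (new), S2--c-->S1 (seen)
  visit S3: S3--a-->S3 (seen), S3--b-->S0 (seen), S3--c-->S2 (seen)
  visit S4: S4--a-->S2 (seen), S4--b-->S2 (seen), S4--c-->S3 (seen)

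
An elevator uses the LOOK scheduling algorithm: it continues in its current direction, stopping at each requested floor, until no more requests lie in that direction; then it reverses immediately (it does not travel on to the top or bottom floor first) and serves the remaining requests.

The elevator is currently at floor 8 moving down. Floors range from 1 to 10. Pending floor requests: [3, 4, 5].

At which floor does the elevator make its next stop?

Current floor: 8, direction: down
Requests above: []
Requests below: [3, 4, 5]
Moving down and requests lie below → nearest below is max([3, 4, 5]) = 5

Answer: 5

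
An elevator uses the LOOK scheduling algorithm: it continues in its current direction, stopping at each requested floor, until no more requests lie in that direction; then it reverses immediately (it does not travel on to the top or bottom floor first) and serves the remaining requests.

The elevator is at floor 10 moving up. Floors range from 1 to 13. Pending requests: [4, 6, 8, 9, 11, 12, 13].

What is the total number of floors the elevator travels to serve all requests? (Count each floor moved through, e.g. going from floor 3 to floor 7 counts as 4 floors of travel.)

Start at floor 10 moving up, LOOK stop order: [11, 12, 13, 9, 8, 6, 4]
  10 → 11: |11-10| = 1, total = 1
  11 → 12: |12-11| = 1, total = 2
  12 → 13: |13-12| = 1, total = 3
  13 → 9: |9-13| = 4, total = 7
  9 → 8: |8-9| = 1, total = 8
  8 → 6: |6-8| = 2, total = 10
  6 → 4: |4-6| = 2, total = 12

Answer: 12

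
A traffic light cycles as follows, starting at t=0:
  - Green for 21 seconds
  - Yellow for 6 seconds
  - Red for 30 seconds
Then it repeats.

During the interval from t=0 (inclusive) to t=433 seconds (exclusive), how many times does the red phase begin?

Cycle = 21+6+30 = 57s
red phase starts at t = k*57 + 27 for k=0,1,2,...
Need k*57+27 < 433 → k < 7.123
k ∈ {0, ..., 7} → 8 starts

Answer: 8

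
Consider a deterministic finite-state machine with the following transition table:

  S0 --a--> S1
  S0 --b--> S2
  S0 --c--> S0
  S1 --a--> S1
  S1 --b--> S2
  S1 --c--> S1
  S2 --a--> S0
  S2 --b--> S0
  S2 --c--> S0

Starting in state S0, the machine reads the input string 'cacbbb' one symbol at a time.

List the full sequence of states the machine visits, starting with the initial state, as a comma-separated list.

Start: S0
  read 'c': S0 --c--> S0
  read 'a': S0 --a--> S1
  read 'c': S1 --c--> S1
  read 'b': S1 --b--> S2
  read 'b': S2 --b--> S0
  read 'b': S0 --b--> S2

Answer: S0, S0, S1, S1, S2, S0, S2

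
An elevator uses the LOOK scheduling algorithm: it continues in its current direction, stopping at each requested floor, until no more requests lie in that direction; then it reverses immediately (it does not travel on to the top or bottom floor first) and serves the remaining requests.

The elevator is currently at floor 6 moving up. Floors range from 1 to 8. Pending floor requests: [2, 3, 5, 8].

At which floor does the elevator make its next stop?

Answer: 8

Derivation:
Current floor: 6, direction: up
Requests above: [8]
Requests below: [2, 3, 5]
Moving up and requests lie above → nearest above is min([8]) = 8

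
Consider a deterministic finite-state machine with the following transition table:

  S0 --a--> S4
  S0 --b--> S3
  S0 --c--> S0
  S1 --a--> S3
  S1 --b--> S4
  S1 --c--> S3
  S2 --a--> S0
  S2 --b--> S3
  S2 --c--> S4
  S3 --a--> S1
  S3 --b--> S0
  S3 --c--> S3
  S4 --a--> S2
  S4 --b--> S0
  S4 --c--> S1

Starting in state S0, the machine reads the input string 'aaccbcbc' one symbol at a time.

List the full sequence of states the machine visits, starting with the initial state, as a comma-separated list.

Answer: S0, S4, S2, S4, S1, S4, S1, S4, S1

Derivation:
Start: S0
  read 'a': S0 --a--> S4
  read 'a': S4 --a--> S2
  read 'c': S2 --c--> S4
  read 'c': S4 --c--> S1
  read 'b': S1 --b--> S4
  read 'c': S4 --c--> S1
  read 'b': S1 --b--> S4
  read 'c': S4 --c--> S1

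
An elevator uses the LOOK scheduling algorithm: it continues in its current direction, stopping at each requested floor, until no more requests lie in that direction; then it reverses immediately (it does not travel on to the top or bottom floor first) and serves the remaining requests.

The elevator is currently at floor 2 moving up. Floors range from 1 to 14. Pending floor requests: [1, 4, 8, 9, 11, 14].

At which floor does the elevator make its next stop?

Answer: 4

Derivation:
Current floor: 2, direction: up
Requests above: [4, 8, 9, 11, 14]
Requests below: [1]
Moving up and requests lie above → nearest above is min([4, 8, 9, 11, 14]) = 4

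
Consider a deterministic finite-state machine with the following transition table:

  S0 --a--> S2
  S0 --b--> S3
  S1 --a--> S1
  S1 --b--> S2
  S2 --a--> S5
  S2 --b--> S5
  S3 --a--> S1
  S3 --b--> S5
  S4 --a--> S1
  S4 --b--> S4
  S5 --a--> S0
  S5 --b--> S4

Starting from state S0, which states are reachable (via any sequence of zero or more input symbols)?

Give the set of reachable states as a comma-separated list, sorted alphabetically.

BFS from S0:
  visit S0: S0--a-->S2 (new), S0--b-->S3 (new)
  visit S2: S2--a-->S5 (new), S2--b-->S5 (seen)
  visit S3: S3--a-->S1 (new), S3--b-->S5 (seen)
  visit S5: S5--a-->S0 (seen), S5--b-->S4 (new)
  visit S1: S1--a-->S1 (seen), S1--b-->S2 (seen)
  visit S4: S4--a-->S1 (seen), S4--b-->S4 (seen)

Answer: S0, S1, S2, S3, S4, S5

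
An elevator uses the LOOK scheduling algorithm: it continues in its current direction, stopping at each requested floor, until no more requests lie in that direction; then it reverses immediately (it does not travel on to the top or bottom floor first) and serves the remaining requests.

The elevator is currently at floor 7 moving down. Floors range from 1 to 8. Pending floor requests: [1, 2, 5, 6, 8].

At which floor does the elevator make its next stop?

Current floor: 7, direction: down
Requests above: [8]
Requests below: [1, 2, 5, 6]
Moving down and requests lie below → nearest below is max([1, 2, 5, 6]) = 6

Answer: 6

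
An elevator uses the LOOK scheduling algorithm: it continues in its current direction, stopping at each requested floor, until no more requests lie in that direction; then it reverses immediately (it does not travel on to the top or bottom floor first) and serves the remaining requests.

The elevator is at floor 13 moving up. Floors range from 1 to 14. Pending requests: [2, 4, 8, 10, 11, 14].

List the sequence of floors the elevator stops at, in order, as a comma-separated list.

Answer: 14, 11, 10, 8, 4, 2

Derivation:
Current: 13, moving UP
Serve above first (ascending): [14]
Then reverse, serve below (descending): [11, 10, 8, 4, 2]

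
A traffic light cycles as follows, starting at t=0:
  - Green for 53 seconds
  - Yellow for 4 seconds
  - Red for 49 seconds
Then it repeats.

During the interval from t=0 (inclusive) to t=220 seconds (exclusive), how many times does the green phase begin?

Cycle = 53+4+49 = 106s
green phase starts at t = k*106 + 0 for k=0,1,2,...
Need k*106+0 < 220 → k < 2.075
k ∈ {0, ..., 2} → 3 starts

Answer: 3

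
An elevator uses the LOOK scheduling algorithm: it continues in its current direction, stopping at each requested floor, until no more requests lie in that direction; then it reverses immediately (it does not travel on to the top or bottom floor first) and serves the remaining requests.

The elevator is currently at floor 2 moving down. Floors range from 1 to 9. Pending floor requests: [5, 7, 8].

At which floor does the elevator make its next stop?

Answer: 5

Derivation:
Current floor: 2, direction: down
Requests above: [5, 7, 8]
Requests below: []
Moving down but no requests below → reverse; nearest above is min([5, 7, 8]) = 5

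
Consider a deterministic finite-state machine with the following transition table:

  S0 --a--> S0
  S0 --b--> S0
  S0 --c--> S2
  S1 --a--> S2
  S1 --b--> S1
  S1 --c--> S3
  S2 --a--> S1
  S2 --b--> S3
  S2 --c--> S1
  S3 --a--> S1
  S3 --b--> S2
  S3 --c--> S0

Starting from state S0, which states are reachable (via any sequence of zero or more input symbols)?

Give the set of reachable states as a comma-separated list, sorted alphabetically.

BFS from S0:
  visit S0: S0--a-->S0 (seen), S0--b-->S0 (seen), S0--c-->S2 (new)
  visit S2: S2--a-->S1 (new), S2--b-->S3 (new), S2--c-->S1 (seen)
  visit S1: S1--a-->S2 (seen), S1--b-->S1 (seen), S1--c-->S3 (seen)
  visit S3: S3--a-->S1 (seen), S3--b-->S2 (seen), S3--c-->S0 (seen)

Answer: S0, S1, S2, S3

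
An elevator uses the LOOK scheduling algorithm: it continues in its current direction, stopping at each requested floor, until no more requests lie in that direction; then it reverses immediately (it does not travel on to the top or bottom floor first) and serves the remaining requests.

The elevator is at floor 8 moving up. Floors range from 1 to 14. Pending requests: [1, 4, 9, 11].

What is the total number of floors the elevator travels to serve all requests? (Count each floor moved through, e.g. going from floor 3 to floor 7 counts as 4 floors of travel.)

Start at floor 8 moving up, LOOK stop order: [9, 11, 4, 1]
  8 → 9: |9-8| = 1, total = 1
  9 → 11: |11-9| = 2, total = 3
  11 → 4: |4-11| = 7, total = 10
  4 → 1: |1-4| = 3, total = 13

Answer: 13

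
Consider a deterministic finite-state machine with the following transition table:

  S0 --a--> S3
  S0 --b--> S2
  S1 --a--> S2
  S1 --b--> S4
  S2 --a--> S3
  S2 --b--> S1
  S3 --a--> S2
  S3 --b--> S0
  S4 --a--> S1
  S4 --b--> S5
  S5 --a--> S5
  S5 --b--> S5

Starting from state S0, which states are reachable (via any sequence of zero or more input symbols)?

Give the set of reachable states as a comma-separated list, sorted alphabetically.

Answer: S0, S1, S2, S3, S4, S5

Derivation:
BFS from S0:
  visit S0: S0--a-->S3 (new), S0--b-->S2 (new)
  visit S3: S3--a-->S2 (seen), S3--b-->S0 (seen)
  visit S2: S2--a-->S3 (seen), S2--b-->S1 (new)
  visit S1: S1--a-->S2 (seen), S1--b-->S4 (new)
  visit S4: S4--a-->S1 (seen), S4--b-->S5 (new)
  visit S5: S5--a-->S5 (seen), S5--b-->S5 (seen)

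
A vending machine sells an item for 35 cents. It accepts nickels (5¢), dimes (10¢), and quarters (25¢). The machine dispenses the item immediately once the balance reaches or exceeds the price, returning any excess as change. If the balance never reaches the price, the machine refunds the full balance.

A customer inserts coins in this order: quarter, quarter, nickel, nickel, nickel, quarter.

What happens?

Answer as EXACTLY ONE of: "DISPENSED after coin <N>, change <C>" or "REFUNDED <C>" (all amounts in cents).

Price: 35¢
Coin 1 (quarter, 25¢): balance = 25¢
Coin 2 (quarter, 25¢): balance = 50¢
  → balance >= price → DISPENSE, change = 50 - 35 = 15¢

Answer: DISPENSED after coin 2, change 15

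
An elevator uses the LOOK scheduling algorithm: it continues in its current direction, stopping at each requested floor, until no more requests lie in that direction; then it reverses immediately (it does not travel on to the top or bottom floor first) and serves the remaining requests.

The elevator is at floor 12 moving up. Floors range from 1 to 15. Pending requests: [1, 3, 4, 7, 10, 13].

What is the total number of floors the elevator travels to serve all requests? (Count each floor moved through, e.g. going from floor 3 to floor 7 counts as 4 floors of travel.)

Answer: 13

Derivation:
Start at floor 12 moving up, LOOK stop order: [13, 10, 7, 4, 3, 1]
  12 → 13: |13-12| = 1, total = 1
  13 → 10: |10-13| = 3, total = 4
  10 → 7: |7-10| = 3, total = 7
  7 → 4: |4-7| = 3, total = 10
  4 → 3: |3-4| = 1, total = 11
  3 → 1: |1-3| = 2, total = 13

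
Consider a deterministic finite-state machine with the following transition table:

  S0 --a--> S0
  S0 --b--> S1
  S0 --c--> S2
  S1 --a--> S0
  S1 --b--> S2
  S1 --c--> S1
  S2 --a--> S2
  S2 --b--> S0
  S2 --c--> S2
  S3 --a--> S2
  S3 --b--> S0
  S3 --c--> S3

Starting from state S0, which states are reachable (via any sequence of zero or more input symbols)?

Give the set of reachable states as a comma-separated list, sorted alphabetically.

BFS from S0:
  visit S0: S0--a-->S0 (seen), S0--b-->S1 (new), S0--c-->S2 (new)
  visit S1: S1--a-->S0 (seen), S1--b-->S2 (seen), S1--c-->S1 (seen)
  visit S2: S2--a-->S2 (seen), S2--b-->S0 (seen), S2--c-->S2 (seen)

Answer: S0, S1, S2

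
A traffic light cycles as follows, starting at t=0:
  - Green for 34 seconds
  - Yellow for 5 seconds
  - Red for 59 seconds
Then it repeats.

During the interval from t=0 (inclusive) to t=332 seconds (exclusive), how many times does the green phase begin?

Cycle = 34+5+59 = 98s
green phase starts at t = k*98 + 0 for k=0,1,2,...
Need k*98+0 < 332 → k < 3.388
k ∈ {0, ..., 3} → 4 starts

Answer: 4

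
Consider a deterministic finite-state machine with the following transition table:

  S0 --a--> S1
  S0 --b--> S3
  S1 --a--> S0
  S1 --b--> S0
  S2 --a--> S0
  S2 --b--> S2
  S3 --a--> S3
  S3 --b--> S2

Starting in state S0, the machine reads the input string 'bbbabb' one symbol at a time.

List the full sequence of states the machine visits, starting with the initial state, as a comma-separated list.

Answer: S0, S3, S2, S2, S0, S3, S2

Derivation:
Start: S0
  read 'b': S0 --b--> S3
  read 'b': S3 --b--> S2
  read 'b': S2 --b--> S2
  read 'a': S2 --a--> S0
  read 'b': S0 --b--> S3
  read 'b': S3 --b--> S2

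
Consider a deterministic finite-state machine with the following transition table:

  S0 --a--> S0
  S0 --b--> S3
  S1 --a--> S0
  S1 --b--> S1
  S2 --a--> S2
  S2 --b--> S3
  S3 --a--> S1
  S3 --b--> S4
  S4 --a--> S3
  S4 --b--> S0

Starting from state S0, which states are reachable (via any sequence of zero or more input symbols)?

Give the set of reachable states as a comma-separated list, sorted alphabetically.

BFS from S0:
  visit S0: S0--a-->S0 (seen), S0--b-->S3 (new)
  visit S3: S3--a-->S1 (new), S3--b-->S4 (new)
  visit S1: S1--a-->S0 (seen), S1--b-->S1 (seen)
  visit S4: S4--a-->S3 (seen), S4--b-->S0 (seen)

Answer: S0, S1, S3, S4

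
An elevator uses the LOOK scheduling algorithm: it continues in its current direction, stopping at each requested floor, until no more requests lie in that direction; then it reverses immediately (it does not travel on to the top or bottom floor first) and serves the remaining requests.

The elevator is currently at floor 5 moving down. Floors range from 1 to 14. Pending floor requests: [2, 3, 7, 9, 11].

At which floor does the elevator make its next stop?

Current floor: 5, direction: down
Requests above: [7, 9, 11]
Requests below: [2, 3]
Moving down and requests lie below → nearest below is max([2, 3]) = 3

Answer: 3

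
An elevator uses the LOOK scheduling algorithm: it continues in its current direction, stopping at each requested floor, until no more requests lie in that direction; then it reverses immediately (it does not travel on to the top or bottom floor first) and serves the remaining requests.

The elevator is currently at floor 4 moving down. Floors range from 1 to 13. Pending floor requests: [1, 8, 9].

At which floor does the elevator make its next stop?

Answer: 1

Derivation:
Current floor: 4, direction: down
Requests above: [8, 9]
Requests below: [1]
Moving down and requests lie below → nearest below is max([1]) = 1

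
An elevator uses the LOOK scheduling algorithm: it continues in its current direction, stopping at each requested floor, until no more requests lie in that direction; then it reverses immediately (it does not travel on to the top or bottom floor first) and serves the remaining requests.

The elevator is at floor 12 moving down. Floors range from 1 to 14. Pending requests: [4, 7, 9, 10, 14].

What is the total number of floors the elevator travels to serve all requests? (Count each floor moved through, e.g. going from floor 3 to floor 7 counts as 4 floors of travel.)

Answer: 18

Derivation:
Start at floor 12 moving down, LOOK stop order: [10, 9, 7, 4, 14]
  12 → 10: |10-12| = 2, total = 2
  10 → 9: |9-10| = 1, total = 3
  9 → 7: |7-9| = 2, total = 5
  7 → 4: |4-7| = 3, total = 8
  4 → 14: |14-4| = 10, total = 18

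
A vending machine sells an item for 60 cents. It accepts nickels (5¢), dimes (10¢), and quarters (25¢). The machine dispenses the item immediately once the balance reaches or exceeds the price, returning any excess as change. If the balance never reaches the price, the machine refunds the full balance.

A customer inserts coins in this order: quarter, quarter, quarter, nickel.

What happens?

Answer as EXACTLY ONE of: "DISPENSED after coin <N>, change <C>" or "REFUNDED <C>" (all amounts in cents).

Answer: DISPENSED after coin 3, change 15

Derivation:
Price: 60¢
Coin 1 (quarter, 25¢): balance = 25¢
Coin 2 (quarter, 25¢): balance = 50¢
Coin 3 (quarter, 25¢): balance = 75¢
  → balance >= price → DISPENSE, change = 75 - 60 = 15¢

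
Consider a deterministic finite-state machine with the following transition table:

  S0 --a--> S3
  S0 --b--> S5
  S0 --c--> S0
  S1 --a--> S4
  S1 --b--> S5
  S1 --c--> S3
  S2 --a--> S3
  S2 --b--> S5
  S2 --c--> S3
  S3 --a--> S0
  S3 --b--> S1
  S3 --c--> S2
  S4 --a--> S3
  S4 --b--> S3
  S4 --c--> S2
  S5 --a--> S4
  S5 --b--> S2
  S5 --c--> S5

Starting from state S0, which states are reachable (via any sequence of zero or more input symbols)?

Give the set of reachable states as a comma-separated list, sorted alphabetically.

Answer: S0, S1, S2, S3, S4, S5

Derivation:
BFS from S0:
  visit S0: S0--a-->S3 (new), S0--b-->S5 (new), S0--c-->S0 (seen)
  visit S3: S3--a-->S0 (seen), S3--b-->S1 (new), S3--c-->S2 (new)
  visit S5: S5--a-->S4 (new), S5--b-->S2 (seen), S5--c-->S5 (seen)
  visit S1: S1--a-->S4 (seen), S1--b-->S5 (seen), S1--c-->S3 (seen)
  visit S2: S2--a-->S3 (seen), S2--b-->S5 (seen), S2--c-->S3 (seen)
  visit S4: S4--a-->S3 (seen), S4--b-->S3 (seen), S4--c-->S2 (seen)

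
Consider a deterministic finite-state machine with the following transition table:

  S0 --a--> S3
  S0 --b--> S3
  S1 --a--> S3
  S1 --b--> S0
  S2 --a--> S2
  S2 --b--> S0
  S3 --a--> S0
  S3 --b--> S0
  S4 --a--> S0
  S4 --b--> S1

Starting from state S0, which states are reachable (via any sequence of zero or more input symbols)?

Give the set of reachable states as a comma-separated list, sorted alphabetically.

Answer: S0, S3

Derivation:
BFS from S0:
  visit S0: S0--a-->S3 (new), S0--b-->S3 (seen)
  visit S3: S3--a-->S0 (seen), S3--b-->S0 (seen)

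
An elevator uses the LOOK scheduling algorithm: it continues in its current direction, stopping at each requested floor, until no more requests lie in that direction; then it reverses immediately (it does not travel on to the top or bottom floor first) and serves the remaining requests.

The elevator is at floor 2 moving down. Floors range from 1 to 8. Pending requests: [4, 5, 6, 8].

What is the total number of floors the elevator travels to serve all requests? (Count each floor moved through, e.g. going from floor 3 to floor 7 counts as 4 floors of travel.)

Answer: 6

Derivation:
Start at floor 2 moving down, LOOK stop order: [4, 5, 6, 8]
  2 → 4: |4-2| = 2, total = 2
  4 → 5: |5-4| = 1, total = 3
  5 → 6: |6-5| = 1, total = 4
  6 → 8: |8-6| = 2, total = 6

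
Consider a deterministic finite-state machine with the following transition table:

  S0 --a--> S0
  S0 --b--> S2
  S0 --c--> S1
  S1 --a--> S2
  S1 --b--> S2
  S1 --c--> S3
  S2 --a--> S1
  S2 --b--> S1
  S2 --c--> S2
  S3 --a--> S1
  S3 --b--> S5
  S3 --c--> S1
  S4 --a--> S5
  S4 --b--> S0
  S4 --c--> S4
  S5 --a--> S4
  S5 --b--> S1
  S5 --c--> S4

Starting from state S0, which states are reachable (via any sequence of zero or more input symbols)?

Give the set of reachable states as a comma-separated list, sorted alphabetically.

Answer: S0, S1, S2, S3, S4, S5

Derivation:
BFS from S0:
  visit S0: S0--a-->S0 (seen), S0--b-->S2 (new), S0--c-->S1 (new)
  visit S2: S2--a-->S1 (seen), S2--b-->S1 (seen), S2--c-->S2 (seen)
  visit S1: S1--a-->S2 (seen), S1--b-->S2 (seen), S1--c-->S3 (new)
  visit S3: S3--a-->S1 (seen), S3--b-->S5 (new), S3--c-->S1 (seen)
  visit S5: S5--a-->S4 (new), S5--b-->S1 (seen), S5--c-->S4 (seen)
  visit S4: S4--a-->S5 (seen), S4--b-->S0 (seen), S4--c-->S4 (seen)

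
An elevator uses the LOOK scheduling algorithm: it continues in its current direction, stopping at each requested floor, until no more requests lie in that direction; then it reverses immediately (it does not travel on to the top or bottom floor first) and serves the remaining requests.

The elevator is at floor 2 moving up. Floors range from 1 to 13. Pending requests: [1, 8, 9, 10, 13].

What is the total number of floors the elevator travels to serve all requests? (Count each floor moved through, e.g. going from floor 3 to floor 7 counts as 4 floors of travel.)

Start at floor 2 moving up, LOOK stop order: [8, 9, 10, 13, 1]
  2 → 8: |8-2| = 6, total = 6
  8 → 9: |9-8| = 1, total = 7
  9 → 10: |10-9| = 1, total = 8
  10 → 13: |13-10| = 3, total = 11
  13 → 1: |1-13| = 12, total = 23

Answer: 23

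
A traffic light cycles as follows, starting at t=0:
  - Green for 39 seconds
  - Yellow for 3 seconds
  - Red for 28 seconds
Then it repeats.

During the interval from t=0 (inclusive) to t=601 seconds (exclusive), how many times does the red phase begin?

Cycle = 39+3+28 = 70s
red phase starts at t = k*70 + 42 for k=0,1,2,...
Need k*70+42 < 601 → k < 7.986
k ∈ {0, ..., 7} → 8 starts

Answer: 8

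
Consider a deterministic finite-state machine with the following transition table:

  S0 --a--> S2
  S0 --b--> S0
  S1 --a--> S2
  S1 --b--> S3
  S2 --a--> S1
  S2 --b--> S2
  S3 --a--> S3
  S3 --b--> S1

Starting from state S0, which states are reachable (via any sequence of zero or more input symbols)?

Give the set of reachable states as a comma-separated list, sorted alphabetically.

BFS from S0:
  visit S0: S0--a-->S2 (new), S0--b-->S0 (seen)
  visit S2: S2--a-->S1 (new), S2--b-->S2 (seen)
  visit S1: S1--a-->S2 (seen), S1--b-->S3 (new)
  visit S3: S3--a-->S3 (seen), S3--b-->S1 (seen)

Answer: S0, S1, S2, S3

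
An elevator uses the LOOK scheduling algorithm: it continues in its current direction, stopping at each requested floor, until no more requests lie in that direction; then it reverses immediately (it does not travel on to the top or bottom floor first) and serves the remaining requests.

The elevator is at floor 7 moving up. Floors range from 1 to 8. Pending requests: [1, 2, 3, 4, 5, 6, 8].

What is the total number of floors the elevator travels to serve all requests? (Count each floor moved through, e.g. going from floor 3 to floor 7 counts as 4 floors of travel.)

Start at floor 7 moving up, LOOK stop order: [8, 6, 5, 4, 3, 2, 1]
  7 → 8: |8-7| = 1, total = 1
  8 → 6: |6-8| = 2, total = 3
  6 → 5: |5-6| = 1, total = 4
  5 → 4: |4-5| = 1, total = 5
  4 → 3: |3-4| = 1, total = 6
  3 → 2: |2-3| = 1, total = 7
  2 → 1: |1-2| = 1, total = 8

Answer: 8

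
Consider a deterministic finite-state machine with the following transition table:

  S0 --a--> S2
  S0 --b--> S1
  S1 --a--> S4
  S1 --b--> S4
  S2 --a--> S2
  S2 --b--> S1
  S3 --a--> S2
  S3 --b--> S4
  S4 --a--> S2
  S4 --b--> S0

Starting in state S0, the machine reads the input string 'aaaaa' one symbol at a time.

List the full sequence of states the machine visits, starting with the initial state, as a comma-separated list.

Start: S0
  read 'a': S0 --a--> S2
  read 'a': S2 --a--> S2
  read 'a': S2 --a--> S2
  read 'a': S2 --a--> S2
  read 'a': S2 --a--> S2

Answer: S0, S2, S2, S2, S2, S2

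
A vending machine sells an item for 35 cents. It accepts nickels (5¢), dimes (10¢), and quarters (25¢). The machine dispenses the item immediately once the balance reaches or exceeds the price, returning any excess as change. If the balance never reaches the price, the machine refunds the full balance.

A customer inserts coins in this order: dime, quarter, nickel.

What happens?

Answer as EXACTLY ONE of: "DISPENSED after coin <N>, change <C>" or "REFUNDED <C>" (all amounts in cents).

Price: 35¢
Coin 1 (dime, 10¢): balance = 10¢
Coin 2 (quarter, 25¢): balance = 35¢
  → balance >= price → DISPENSE, change = 35 - 35 = 0¢

Answer: DISPENSED after coin 2, change 0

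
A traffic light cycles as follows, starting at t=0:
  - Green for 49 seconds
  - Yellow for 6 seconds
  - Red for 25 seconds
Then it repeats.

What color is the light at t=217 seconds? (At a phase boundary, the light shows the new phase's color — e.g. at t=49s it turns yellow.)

Answer: red

Derivation:
Cycle length = 49 + 6 + 25 = 80s
t = 217, phase_t = 217 mod 80 = 57
57 >= 55 → RED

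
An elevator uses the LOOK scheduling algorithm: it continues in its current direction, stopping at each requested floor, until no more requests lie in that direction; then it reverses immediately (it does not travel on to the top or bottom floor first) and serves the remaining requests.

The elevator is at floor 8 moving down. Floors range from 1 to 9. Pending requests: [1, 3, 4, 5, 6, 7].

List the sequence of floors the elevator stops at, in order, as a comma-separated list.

Current: 8, moving DOWN
Serve below first (descending): [7, 6, 5, 4, 3, 1]
Then reverse, serve above (ascending): []

Answer: 7, 6, 5, 4, 3, 1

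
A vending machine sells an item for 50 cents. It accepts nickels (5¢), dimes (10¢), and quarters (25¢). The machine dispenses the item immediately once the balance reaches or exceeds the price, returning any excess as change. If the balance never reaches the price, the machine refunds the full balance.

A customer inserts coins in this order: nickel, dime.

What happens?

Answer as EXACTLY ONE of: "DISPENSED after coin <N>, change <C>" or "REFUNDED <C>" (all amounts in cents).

Price: 50¢
Coin 1 (nickel, 5¢): balance = 5¢
Coin 2 (dime, 10¢): balance = 15¢
All coins inserted, balance 15¢ < price 50¢ → REFUND 15¢

Answer: REFUNDED 15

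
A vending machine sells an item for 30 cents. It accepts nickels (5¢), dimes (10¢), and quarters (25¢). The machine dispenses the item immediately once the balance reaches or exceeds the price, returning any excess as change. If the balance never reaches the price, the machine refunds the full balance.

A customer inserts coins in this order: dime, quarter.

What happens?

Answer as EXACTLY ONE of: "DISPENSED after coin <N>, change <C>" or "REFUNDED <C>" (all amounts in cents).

Answer: DISPENSED after coin 2, change 5

Derivation:
Price: 30¢
Coin 1 (dime, 10¢): balance = 10¢
Coin 2 (quarter, 25¢): balance = 35¢
  → balance >= price → DISPENSE, change = 35 - 30 = 5¢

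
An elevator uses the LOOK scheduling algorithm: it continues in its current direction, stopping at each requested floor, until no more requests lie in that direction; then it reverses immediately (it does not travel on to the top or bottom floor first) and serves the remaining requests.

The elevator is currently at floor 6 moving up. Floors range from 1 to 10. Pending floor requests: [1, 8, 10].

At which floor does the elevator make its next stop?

Answer: 8

Derivation:
Current floor: 6, direction: up
Requests above: [8, 10]
Requests below: [1]
Moving up and requests lie above → nearest above is min([8, 10]) = 8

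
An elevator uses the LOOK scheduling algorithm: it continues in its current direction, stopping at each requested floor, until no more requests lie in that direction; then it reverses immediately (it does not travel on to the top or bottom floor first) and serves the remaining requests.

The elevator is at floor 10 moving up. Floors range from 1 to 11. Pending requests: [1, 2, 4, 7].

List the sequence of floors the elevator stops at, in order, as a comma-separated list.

Current: 10, moving UP
Serve above first (ascending): []
Then reverse, serve below (descending): [7, 4, 2, 1]

Answer: 7, 4, 2, 1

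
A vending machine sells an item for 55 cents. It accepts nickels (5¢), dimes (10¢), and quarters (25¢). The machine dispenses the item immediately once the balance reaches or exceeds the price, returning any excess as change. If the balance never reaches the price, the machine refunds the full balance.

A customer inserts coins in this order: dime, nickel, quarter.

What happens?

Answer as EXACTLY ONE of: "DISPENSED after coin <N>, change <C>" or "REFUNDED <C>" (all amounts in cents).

Price: 55¢
Coin 1 (dime, 10¢): balance = 10¢
Coin 2 (nickel, 5¢): balance = 15¢
Coin 3 (quarter, 25¢): balance = 40¢
All coins inserted, balance 40¢ < price 55¢ → REFUND 40¢

Answer: REFUNDED 40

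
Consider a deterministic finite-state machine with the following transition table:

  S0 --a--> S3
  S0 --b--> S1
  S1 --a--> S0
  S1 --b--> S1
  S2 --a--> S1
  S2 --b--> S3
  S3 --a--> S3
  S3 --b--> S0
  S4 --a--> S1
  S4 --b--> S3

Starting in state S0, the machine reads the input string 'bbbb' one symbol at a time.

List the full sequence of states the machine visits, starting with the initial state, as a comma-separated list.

Answer: S0, S1, S1, S1, S1

Derivation:
Start: S0
  read 'b': S0 --b--> S1
  read 'b': S1 --b--> S1
  read 'b': S1 --b--> S1
  read 'b': S1 --b--> S1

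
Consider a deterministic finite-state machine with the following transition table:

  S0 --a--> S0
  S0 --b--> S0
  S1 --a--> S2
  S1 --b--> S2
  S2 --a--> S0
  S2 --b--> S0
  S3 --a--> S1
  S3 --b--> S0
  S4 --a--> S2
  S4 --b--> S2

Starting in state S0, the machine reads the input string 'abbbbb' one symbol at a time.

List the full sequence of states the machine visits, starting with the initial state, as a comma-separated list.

Start: S0
  read 'a': S0 --a--> S0
  read 'b': S0 --b--> S0
  read 'b': S0 --b--> S0
  read 'b': S0 --b--> S0
  read 'b': S0 --b--> S0
  read 'b': S0 --b--> S0

Answer: S0, S0, S0, S0, S0, S0, S0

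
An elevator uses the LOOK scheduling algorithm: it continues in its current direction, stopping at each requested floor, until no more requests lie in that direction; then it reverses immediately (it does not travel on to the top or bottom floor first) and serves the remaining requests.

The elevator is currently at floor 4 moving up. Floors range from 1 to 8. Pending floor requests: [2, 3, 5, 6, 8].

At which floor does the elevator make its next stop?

Current floor: 4, direction: up
Requests above: [5, 6, 8]
Requests below: [2, 3]
Moving up and requests lie above → nearest above is min([5, 6, 8]) = 5

Answer: 5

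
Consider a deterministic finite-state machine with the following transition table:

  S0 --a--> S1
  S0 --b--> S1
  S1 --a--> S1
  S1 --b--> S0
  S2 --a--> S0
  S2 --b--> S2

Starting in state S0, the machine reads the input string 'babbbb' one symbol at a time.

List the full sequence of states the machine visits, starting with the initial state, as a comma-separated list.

Answer: S0, S1, S1, S0, S1, S0, S1

Derivation:
Start: S0
  read 'b': S0 --b--> S1
  read 'a': S1 --a--> S1
  read 'b': S1 --b--> S0
  read 'b': S0 --b--> S1
  read 'b': S1 --b--> S0
  read 'b': S0 --b--> S1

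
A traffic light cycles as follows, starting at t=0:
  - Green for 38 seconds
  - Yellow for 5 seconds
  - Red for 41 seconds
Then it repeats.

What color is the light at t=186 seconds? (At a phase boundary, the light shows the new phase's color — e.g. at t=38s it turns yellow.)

Cycle length = 38 + 5 + 41 = 84s
t = 186, phase_t = 186 mod 84 = 18
18 < 38 (green end) → GREEN

Answer: green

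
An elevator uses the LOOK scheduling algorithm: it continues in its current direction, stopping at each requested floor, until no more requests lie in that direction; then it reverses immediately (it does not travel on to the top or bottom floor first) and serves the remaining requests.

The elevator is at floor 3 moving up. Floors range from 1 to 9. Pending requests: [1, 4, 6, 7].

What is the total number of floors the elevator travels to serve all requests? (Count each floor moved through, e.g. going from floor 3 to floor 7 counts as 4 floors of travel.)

Answer: 10

Derivation:
Start at floor 3 moving up, LOOK stop order: [4, 6, 7, 1]
  3 → 4: |4-3| = 1, total = 1
  4 → 6: |6-4| = 2, total = 3
  6 → 7: |7-6| = 1, total = 4
  7 → 1: |1-7| = 6, total = 10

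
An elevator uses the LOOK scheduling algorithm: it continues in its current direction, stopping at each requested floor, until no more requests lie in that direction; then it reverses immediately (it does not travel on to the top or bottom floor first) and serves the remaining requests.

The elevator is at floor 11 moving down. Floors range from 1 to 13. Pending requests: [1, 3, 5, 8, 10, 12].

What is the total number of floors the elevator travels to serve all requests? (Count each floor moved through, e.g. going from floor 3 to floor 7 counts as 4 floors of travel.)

Answer: 21

Derivation:
Start at floor 11 moving down, LOOK stop order: [10, 8, 5, 3, 1, 12]
  11 → 10: |10-11| = 1, total = 1
  10 → 8: |8-10| = 2, total = 3
  8 → 5: |5-8| = 3, total = 6
  5 → 3: |3-5| = 2, total = 8
  3 → 1: |1-3| = 2, total = 10
  1 → 12: |12-1| = 11, total = 21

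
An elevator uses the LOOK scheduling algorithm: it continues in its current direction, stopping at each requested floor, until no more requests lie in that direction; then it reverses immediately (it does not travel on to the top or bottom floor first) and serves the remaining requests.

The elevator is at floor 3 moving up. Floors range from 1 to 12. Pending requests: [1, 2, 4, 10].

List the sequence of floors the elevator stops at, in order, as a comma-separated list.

Answer: 4, 10, 2, 1

Derivation:
Current: 3, moving UP
Serve above first (ascending): [4, 10]
Then reverse, serve below (descending): [2, 1]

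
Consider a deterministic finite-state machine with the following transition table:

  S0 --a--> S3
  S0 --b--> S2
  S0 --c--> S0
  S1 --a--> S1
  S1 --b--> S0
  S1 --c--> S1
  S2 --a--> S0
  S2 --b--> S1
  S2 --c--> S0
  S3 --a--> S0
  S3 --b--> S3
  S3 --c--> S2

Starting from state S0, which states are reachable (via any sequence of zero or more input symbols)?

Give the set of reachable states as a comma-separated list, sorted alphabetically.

BFS from S0:
  visit S0: S0--a-->S3 (new), S0--b-->S2 (new), S0--c-->S0 (seen)
  visit S3: S3--a-->S0 (seen), S3--b-->S3 (seen), S3--c-->S2 (seen)
  visit S2: S2--a-->S0 (seen), S2--b-->S1 (new), S2--c-->S0 (seen)
  visit S1: S1--a-->S1 (seen), S1--b-->S0 (seen), S1--c-->S1 (seen)

Answer: S0, S1, S2, S3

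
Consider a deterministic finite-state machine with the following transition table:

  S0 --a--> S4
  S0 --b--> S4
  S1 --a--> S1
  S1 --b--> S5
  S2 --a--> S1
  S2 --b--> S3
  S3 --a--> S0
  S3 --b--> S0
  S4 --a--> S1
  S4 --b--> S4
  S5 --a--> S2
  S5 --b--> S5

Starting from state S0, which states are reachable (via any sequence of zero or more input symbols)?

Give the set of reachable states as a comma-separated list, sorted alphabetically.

BFS from S0:
  visit S0: S0--a-->S4 (new), S0--b-->S4 (seen)
  visit S4: S4--a-->S1 (new), S4--b-->S4 (seen)
  visit S1: S1--a-->S1 (seen), S1--b-->S5 (new)
  visit S5: S5--a-->S2 (new), S5--b-->S5 (seen)
  visit S2: S2--a-->S1 (seen), S2--b-->S3 (new)
  visit S3: S3--a-->S0 (seen), S3--b-->S0 (seen)

Answer: S0, S1, S2, S3, S4, S5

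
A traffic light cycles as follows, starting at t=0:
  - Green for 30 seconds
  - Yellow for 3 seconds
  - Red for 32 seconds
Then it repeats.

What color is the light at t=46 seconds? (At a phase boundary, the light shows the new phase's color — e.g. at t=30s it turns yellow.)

Cycle length = 30 + 3 + 32 = 65s
t = 46, phase_t = 46 mod 65 = 46
46 >= 33 → RED

Answer: red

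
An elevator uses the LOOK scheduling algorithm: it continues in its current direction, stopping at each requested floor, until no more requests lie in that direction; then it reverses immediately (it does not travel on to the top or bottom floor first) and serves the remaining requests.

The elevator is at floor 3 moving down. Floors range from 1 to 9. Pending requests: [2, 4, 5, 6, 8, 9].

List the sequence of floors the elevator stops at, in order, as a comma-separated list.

Current: 3, moving DOWN
Serve below first (descending): [2]
Then reverse, serve above (ascending): [4, 5, 6, 8, 9]

Answer: 2, 4, 5, 6, 8, 9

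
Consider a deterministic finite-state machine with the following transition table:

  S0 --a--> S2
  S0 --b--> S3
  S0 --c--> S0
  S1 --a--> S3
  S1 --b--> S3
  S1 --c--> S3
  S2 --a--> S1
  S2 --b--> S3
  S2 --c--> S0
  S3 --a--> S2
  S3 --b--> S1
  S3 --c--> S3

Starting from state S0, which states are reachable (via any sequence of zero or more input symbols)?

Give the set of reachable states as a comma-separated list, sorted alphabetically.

BFS from S0:
  visit S0: S0--a-->S2 (new), S0--b-->S3 (new), S0--c-->S0 (seen)
  visit S2: S2--a-->S1 (new), S2--b-->S3 (seen), S2--c-->S0 (seen)
  visit S3: S3--a-->S2 (seen), S3--b-->S1 (seen), S3--c-->S3 (seen)
  visit S1: S1--a-->S3 (seen), S1--b-->S3 (seen), S1--c-->S3 (seen)

Answer: S0, S1, S2, S3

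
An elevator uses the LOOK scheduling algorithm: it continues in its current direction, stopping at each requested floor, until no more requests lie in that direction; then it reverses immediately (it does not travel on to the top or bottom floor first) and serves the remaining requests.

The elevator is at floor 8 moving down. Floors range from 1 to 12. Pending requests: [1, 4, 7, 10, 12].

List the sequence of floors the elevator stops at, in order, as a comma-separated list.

Answer: 7, 4, 1, 10, 12

Derivation:
Current: 8, moving DOWN
Serve below first (descending): [7, 4, 1]
Then reverse, serve above (ascending): [10, 12]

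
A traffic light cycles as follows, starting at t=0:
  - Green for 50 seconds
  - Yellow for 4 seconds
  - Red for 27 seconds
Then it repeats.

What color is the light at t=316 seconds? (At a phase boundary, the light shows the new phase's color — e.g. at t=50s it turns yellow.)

Answer: red

Derivation:
Cycle length = 50 + 4 + 27 = 81s
t = 316, phase_t = 316 mod 81 = 73
73 >= 54 → RED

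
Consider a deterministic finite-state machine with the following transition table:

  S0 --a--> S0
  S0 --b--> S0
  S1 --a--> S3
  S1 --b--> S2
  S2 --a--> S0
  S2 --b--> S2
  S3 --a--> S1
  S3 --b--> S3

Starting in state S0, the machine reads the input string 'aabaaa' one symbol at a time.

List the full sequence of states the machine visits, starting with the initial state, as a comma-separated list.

Start: S0
  read 'a': S0 --a--> S0
  read 'a': S0 --a--> S0
  read 'b': S0 --b--> S0
  read 'a': S0 --a--> S0
  read 'a': S0 --a--> S0
  read 'a': S0 --a--> S0

Answer: S0, S0, S0, S0, S0, S0, S0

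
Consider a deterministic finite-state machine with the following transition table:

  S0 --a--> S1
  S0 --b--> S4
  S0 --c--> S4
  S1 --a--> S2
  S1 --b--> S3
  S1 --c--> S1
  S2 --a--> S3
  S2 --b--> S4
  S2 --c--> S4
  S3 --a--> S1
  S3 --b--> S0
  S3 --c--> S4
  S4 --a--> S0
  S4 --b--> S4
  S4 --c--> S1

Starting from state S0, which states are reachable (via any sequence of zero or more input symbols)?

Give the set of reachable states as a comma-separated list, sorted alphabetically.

BFS from S0:
  visit S0: S0--a-->S1 (new), S0--b-->S4 (new), S0--c-->S4 (seen)
  visit S1: S1--a-->S2 (new), S1--b-->S3 (new), S1--c-->S1 (seen)
  visit S4: S4--a-->S0 (seen), S4--b-->S4 (seen), S4--c-->S1 (seen)
  visit S2: S2--a-->S3 (seen), S2--b-->S4 (seen), S2--c-->S4 (seen)
  visit S3: S3--a-->S1 (seen), S3--b-->S0 (seen), S3--c-->S4 (seen)

Answer: S0, S1, S2, S3, S4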